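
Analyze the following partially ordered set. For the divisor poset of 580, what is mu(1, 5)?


In a divisor lattice, mu(a,b) = mu(b/a) where mu is the classical Mobius function.
b/a = 5/1 = 5
Prime factorization of 5: primes [5]
5 is squarefree with 1 prime factor(s), so mu(5) = (-1)^1 = -1


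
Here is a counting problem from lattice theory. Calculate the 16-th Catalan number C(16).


C(n) = C(2n, n) / (n+1).
C(32, 16) = 601080390
C(16) = 601080390 / 17 = 35357670


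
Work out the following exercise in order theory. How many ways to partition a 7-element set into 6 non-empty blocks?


S(n,k) = k*S(n-1,k) + S(n-1,k-1).
S(6,6) = 1, S(6,5) = 15
S(7,6) = 6*1 + 15 = 6 + 15
S(7,6) = 21


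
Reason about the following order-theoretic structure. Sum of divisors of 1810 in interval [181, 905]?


Interval [181,905] in divisors of 1810: [181, 905]
Sum = 1086


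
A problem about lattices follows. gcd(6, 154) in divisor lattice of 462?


Meet=gcd.
gcd(6,154)=2


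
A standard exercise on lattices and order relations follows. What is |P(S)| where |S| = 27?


Power set = 2^n.
2^27 = 134217728


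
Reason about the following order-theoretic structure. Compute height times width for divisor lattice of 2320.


Height = length of longest chain minus 1; width = size of largest antichain.
A maximum chain: 1 | 29 | 145 | 290 | 580 | 1160 | 2320  (height 6).
A maximum antichain: {4, 10, 58, 145}  (width 4).
Product = 6 * 4 = 24


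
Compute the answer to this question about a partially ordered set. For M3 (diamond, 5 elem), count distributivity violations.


Distributive law: a ^ (b v c) = (a ^ b) v (a ^ c).
Check all 5^3 = 125 ordered triples (a,b,c).
  e.g. a=a1, b=a2, c=a3: lhs=a1 != rhs=0
  e.g. a=a1, b=a3, c=a2: lhs=a1 != rhs=0
Total violating triples: 6


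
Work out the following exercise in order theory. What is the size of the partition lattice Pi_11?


B(n) = number of set partitions of an n-element set.
B(n) satisfies the recurrence: B(n+1) = sum_k C(n,k)*B(k).
B(11) = 678570


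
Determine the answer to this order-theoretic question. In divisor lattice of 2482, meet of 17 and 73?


In a divisor lattice, meet = gcd (greatest common divisor).
By Euclidean algorithm or factoring: gcd(17,73) = 1


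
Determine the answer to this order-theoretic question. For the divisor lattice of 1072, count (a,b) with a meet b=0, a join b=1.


Complement pair (a,b): a meet b = bottom, a join b = top.
Here: gcd(a,b)=1 and lcm(a,b)=1072, i.e. a*b=1072 with a,b coprime.
Pairs found: (1,1072), (16,67), (67,16), (1072,1)
Total ordered pairs: 4


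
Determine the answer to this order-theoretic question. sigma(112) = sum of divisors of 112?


sigma(n) = sum of divisors.
Divisors of 112: [1, 2, 4, 7, 8, 14, 16, 28, 56, 112]
Sum = 248


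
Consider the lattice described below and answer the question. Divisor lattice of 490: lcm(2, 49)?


Join=lcm.
gcd(2,49)=1
lcm=98


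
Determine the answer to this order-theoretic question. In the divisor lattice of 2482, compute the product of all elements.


Divisors of 2482: [1, 2, 17, 34, 73, 146, 1241, 2482]
Product = n^(d(n)/2) = 2482^(8/2)
Product = 37949591784976


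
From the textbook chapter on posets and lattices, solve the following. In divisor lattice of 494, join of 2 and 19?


In a divisor lattice, join = lcm (least common multiple).
gcd(2,19) = 1
lcm(2,19) = 2*19/gcd = 38/1 = 38


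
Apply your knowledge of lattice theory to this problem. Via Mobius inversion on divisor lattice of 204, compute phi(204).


phi(n) = n * prod_{p|n} (1 - 1/p).
Prime divisors of 204: [2, 3, 17]
phi(204) = 204 * (1 - 1/2) * (1 - 1/3) * (1 - 1/17)
phi(204) = 64


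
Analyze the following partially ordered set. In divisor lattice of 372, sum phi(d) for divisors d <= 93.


Divisors of 372 up to 93: [1, 2, 3, 4, 6, 12, 31, 62, 93]
phi values: [1, 1, 2, 2, 2, 4, 30, 30, 60]
Sum = 132


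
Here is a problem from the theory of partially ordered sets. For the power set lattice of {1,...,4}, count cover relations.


A cover relation a -< b holds when a < b with no c strictly between.
Cover relations:
  {} -< {1}
  {} -< {2}
  {} -< {3}
  {} -< {4}
  {1} -< {1,2}
  {1} -< {1,3}
  {1} -< {1,4}
  {2} -< {1,2}
  ...24 more
Total: 32


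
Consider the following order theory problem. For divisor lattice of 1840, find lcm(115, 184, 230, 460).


In a divisor lattice, join = lcm (least common multiple).
Compute lcm iteratively: start with first element, then lcm(current, next).
Elements: [115, 184, 230, 460]
lcm(115,184) = 920
lcm(920,230) = 920
lcm(920,460) = 920
Final lcm = 920


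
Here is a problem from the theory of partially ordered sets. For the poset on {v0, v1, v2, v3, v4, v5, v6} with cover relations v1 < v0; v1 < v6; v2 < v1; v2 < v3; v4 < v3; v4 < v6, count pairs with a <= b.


The order relation is {(a,b) : a <= b}, reflexive so it includes (a,a).
Examples: (v0,v0), (v1,v0), (v1,v1), (v1,v6), (v2,v0), ...
Total ordered pairs: 15


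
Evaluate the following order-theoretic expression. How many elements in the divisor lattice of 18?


Divisors of 18: [1, 2, 3, 6, 9, 18]
Count: 6


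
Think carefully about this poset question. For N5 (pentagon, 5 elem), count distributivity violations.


Distributive law: a ^ (b v c) = (a ^ b) v (a ^ c).
Check all 5^3 = 125 ordered triples (a,b,c).
  e.g. a=b, b=a, c=c: lhs=b != rhs=a
  e.g. a=b, b=c, c=a: lhs=b != rhs=a
Total violating triples: 2


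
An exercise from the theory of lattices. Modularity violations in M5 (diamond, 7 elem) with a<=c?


Modular law: if a <= c then a v (b ^ c) = (a v b) ^ c.
Check all triples (a,b,c) with a <= c among 7 elements.
This lattice is modular (diamonds M_m and their chain-products are modular).
Total violating triples: 0


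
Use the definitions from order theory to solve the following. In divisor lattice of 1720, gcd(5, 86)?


Meet=gcd.
gcd(5,86)=1


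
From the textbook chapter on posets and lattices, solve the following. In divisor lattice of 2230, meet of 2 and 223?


In a divisor lattice, meet = gcd (greatest common divisor).
By Euclidean algorithm or factoring: gcd(2,223) = 1


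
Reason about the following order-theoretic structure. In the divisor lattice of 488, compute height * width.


Height = length of longest chain minus 1; width = size of largest antichain.
A maximum chain: 1 | 61 | 122 | 244 | 488  (height 4).
A maximum antichain: {2, 61}  (width 2).
Product = 4 * 2 = 8


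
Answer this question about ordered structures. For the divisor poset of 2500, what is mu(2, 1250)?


In a divisor lattice, mu(a,b) = mu(b/a) where mu is the classical Mobius function.
b/a = 1250/2 = 625
Prime factorization of 625: primes [5]
625 is not squarefree, so mu(625) = 0


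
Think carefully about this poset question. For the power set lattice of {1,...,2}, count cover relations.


A cover relation a -< b holds when a < b with no c strictly between.
Cover relations:
  {} -< {1}
  {} -< {2}
  {1} -< {1,2}
  {2} -< {1,2}
Total: 4


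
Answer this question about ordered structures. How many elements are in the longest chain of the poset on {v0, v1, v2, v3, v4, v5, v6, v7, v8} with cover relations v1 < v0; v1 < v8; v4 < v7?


A chain is a totally ordered subset; we count the number of elements in a maximum chain.
Compute, for each element x, the size of the longest chain ending at x:
  v1: 1
  v2: 1
  v3: 1
  v4: 1
  v5: 1
  v6: 1
  ...
A maximum chain: v1 < v0
Number of elements in the longest chain: 2


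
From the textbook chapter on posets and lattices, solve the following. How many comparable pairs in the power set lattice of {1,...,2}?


A comparable pair {a,b} has a < b or b < a in the order.
Count unordered pairs where one element is strictly below the other.
Examples: {{},{1}}, {{},{2}}, {{},{1,2}}, {{1},{1,2}}, ...
Total comparable pairs: 5


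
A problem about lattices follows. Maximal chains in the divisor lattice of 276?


A maximal chain goes from the minimum element to a maximal element via cover relations.
Counting all min-to-max paths in the cover graph.
Total maximal chains: 12


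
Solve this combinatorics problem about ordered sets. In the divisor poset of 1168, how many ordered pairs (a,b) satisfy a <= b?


The order relation is {(a,b) : a <= b}, reflexive so it includes (a,a).
Examples: (1,1), (1,1168), (1,146), (1,16), (1,2), ...
Total ordered pairs: 45


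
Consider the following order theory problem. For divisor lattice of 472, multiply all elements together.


Divisors of 472: [1, 2, 4, 8, 59, 118, 236, 472]
Product = n^(d(n)/2) = 472^(8/2)
Product = 49632710656


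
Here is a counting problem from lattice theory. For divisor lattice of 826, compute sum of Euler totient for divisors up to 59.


Divisors of 826 up to 59: [1, 2, 7, 14, 59]
phi values: [1, 1, 6, 6, 58]
Sum = 72


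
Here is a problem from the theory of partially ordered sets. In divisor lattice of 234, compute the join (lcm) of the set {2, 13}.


In a divisor lattice, join = lcm (least common multiple).
Compute lcm iteratively: start with first element, then lcm(current, next).
Elements: [2, 13]
lcm(2,13) = 26
Final lcm = 26


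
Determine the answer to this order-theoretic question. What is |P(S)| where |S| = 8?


Power set = 2^n.
2^8 = 256


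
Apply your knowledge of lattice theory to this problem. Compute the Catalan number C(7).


C(n) = C(2n, n) / (n+1).
C(14, 7) = 3432
C(7) = 3432 / 8 = 429


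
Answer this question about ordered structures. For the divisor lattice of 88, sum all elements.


sigma(n) = sum of divisors.
Divisors of 88: [1, 2, 4, 8, 11, 22, 44, 88]
Sum = 180


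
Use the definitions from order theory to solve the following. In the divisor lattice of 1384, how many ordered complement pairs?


Complement pair (a,b): a meet b = bottom, a join b = top.
Here: gcd(a,b)=1 and lcm(a,b)=1384, i.e. a*b=1384 with a,b coprime.
Pairs found: (1,1384), (8,173), (173,8), (1384,1)
Total ordered pairs: 4


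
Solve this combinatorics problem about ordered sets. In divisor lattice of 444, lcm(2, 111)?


Join=lcm.
gcd(2,111)=1
lcm=222


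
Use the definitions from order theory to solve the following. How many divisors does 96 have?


Divisors of 96: [1, 2, 3, 4, 6, 8, 12, 16, 24, 32, 48, 96]
Count: 12


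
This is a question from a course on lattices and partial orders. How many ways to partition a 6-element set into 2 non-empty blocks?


S(n,k) = k*S(n-1,k) + S(n-1,k-1).
S(5,2) = 15, S(5,1) = 1
S(6,2) = 2*15 + 1 = 30 + 1
S(6,2) = 31


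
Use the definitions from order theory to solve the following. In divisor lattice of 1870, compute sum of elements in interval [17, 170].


Interval [17,170] in divisors of 1870: [17, 34, 85, 170]
Sum = 306


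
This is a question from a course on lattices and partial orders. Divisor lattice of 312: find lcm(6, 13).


In a divisor lattice, join = lcm (least common multiple).
gcd(6,13) = 1
lcm(6,13) = 6*13/gcd = 78/1 = 78


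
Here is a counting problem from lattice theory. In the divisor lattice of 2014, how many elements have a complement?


An element a is complemented if some b has a meet b = bottom, a join b = top.
a is complemented iff gcd(a, n/a)=1, i.e. a is a unitary divisor of 2014.
Complemented elements: 1, 2, 19, 38, 53, 106, ... (2 more)
Count: 8


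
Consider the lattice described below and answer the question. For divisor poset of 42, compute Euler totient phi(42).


phi(n) = n * prod_{p|n} (1 - 1/p).
Prime divisors of 42: [2, 3, 7]
phi(42) = 42 * (1 - 1/2) * (1 - 1/3) * (1 - 1/7)
phi(42) = 12


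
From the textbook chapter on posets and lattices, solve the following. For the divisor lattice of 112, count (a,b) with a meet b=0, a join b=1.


Complement pair (a,b): a meet b = bottom, a join b = top.
Here: gcd(a,b)=1 and lcm(a,b)=112, i.e. a*b=112 with a,b coprime.
Pairs found: (1,112), (7,16), (16,7), (112,1)
Total ordered pairs: 4


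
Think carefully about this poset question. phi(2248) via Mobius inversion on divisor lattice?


phi(n) = n * prod_{p|n} (1 - 1/p).
Prime divisors of 2248: [2, 281]
phi(2248) = 2248 * (1 - 1/2) * (1 - 1/281)
phi(2248) = 1120


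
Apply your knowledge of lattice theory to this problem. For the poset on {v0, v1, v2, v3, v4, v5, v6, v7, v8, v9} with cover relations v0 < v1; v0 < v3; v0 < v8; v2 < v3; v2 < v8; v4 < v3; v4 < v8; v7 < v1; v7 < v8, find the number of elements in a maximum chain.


A chain is a totally ordered subset; we count the number of elements in a maximum chain.
Compute, for each element x, the size of the longest chain ending at x:
  v0: 1
  v2: 1
  v4: 1
  v5: 1
  v6: 1
  v7: 1
  ...
A maximum chain: v0 < v1
Number of elements in the longest chain: 2


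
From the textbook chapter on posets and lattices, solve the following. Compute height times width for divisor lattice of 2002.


Height = length of longest chain minus 1; width = size of largest antichain.
A maximum chain: 1 | 13 | 143 | 1001 | 2002  (height 4).
A maximum antichain: {14, 22, 26, 77, 91, 143}  (width 6).
Product = 4 * 6 = 24


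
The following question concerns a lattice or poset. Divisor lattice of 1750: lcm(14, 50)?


Join=lcm.
gcd(14,50)=2
lcm=350


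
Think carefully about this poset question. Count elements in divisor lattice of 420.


Divisors of 420: [1, 2, 3, 4, 5, 6, 7, 10, 12, 14, 15, 20, 21, 28, 30, 35, 42, 60, 70, 84, 105, 140, 210, 420]
Count: 24


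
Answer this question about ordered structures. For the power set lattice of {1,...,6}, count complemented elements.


An element a is complemented if some b has a meet b = bottom, a join b = top.
every subset A has complement S\A, so all elements are complemented.
Complemented elements: {}, {1}, {2}, {3}, {4}, {5}, ... (58 more)
Count: 64


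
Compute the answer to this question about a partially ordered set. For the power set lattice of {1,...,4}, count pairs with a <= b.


The order relation is {(a,b) : a <= b}, reflexive so it includes (a,a).
Examples: ({},{}), ({},{1,2}), ({},{1,2,3}), ({},{1,2,3,4}), ({},{1,2,4}), ...
Total ordered pairs: 81


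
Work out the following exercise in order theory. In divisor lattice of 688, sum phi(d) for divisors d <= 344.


Divisors of 688 up to 344: [1, 2, 4, 8, 16, 43, 86, 172, 344]
phi values: [1, 1, 2, 4, 8, 42, 42, 84, 168]
Sum = 352


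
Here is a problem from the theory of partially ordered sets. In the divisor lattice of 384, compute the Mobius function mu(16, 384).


In a divisor lattice, mu(a,b) = mu(b/a) where mu is the classical Mobius function.
b/a = 384/16 = 24
Prime factorization of 24: primes [2, 3]
24 is not squarefree, so mu(24) = 0


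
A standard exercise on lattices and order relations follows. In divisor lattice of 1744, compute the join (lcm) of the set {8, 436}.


In a divisor lattice, join = lcm (least common multiple).
Compute lcm iteratively: start with first element, then lcm(current, next).
Elements: [8, 436]
lcm(8,436) = 872
Final lcm = 872


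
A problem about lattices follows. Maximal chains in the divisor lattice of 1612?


A maximal chain goes from the minimum element to a maximal element via cover relations.
Counting all min-to-max paths in the cover graph.
Total maximal chains: 12


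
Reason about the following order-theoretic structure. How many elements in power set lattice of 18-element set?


Power set = 2^n.
2^18 = 262144


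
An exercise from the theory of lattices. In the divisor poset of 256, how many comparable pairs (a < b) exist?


A comparable pair {a,b} has a < b or b < a in the order.
Count unordered pairs where one element is strictly below the other.
Examples: {1,2}, {1,4}, {1,8}, {1,16}, ...
Total comparable pairs: 36


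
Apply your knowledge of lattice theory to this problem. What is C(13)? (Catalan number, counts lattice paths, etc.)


C(n) = C(2n, n) / (n+1).
C(26, 13) = 10400600
C(13) = 10400600 / 14 = 742900


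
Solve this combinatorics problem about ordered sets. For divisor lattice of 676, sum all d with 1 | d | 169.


Interval [1,169] in divisors of 676: [1, 13, 169]
Sum = 183


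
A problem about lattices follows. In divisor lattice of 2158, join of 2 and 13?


In a divisor lattice, join = lcm (least common multiple).
gcd(2,13) = 1
lcm(2,13) = 2*13/gcd = 26/1 = 26


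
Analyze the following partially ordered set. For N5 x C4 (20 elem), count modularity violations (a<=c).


Modular law: if a <= c then a v (b ^ c) = (a v b) ^ c.
Check all triples (a,b,c) with a <= c among 20 elements.
  e.g. a=(a,0), b=(c,0), c=(b,0): lhs=(a,0) != rhs=(b,0)
  e.g. a=(a,0), b=(c,1), c=(b,0): lhs=(a,0) != rhs=(b,0)
Total violating triples: 40


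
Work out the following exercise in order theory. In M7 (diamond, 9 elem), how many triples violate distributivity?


Distributive law: a ^ (b v c) = (a ^ b) v (a ^ c).
Check all 9^3 = 729 ordered triples (a,b,c).
  e.g. a=a1, b=a2, c=a3: lhs=a1 != rhs=0
  e.g. a=a1, b=a2, c=a4: lhs=a1 != rhs=0
Total violating triples: 210


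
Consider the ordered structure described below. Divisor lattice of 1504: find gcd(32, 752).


In a divisor lattice, meet = gcd (greatest common divisor).
By Euclidean algorithm or factoring: gcd(32,752) = 16


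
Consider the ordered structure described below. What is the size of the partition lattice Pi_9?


B(n) = number of set partitions of an n-element set.
B(n) satisfies the recurrence: B(n+1) = sum_k C(n,k)*B(k).
B(9) = 21147


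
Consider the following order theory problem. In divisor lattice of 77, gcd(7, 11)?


Meet=gcd.
gcd(7,11)=1


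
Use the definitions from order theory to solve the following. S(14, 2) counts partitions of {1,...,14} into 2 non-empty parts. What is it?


S(n,k) = k*S(n-1,k) + S(n-1,k-1).
S(13,2) = 4095, S(13,1) = 1
S(14,2) = 2*4095 + 1 = 8190 + 1
S(14,2) = 8191


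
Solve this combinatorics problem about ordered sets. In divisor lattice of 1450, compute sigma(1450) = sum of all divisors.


sigma(n) = sum of divisors.
Divisors of 1450: [1, 2, 5, 10, 25, 29, 50, 58, 145, 290, 725, 1450]
Sum = 2790


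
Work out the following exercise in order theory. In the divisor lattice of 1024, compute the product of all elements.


Divisors of 1024: [1, 2, 4, 8, 16, 32, 64, 128, 256, 512, 1024]
Product = n^(d(n)/2) = 1024^(11/2)
Product = 36028797018963968


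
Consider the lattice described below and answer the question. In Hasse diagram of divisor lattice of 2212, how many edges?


A cover relation a -< b holds when a < b with no c strictly between.
Cover relations:
  1 -< 2
  1 -< 7
  1 -< 79
  2 -< 4
  2 -< 14
  2 -< 158
  4 -< 28
  4 -< 316
  ...12 more
Total: 20


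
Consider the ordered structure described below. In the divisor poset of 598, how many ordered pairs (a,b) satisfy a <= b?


The order relation is {(a,b) : a <= b}, reflexive so it includes (a,a).
Examples: (1,1), (1,13), (1,2), (1,23), (1,26), ...
Total ordered pairs: 27


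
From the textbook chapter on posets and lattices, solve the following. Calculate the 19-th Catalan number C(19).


C(n) = C(2n, n) / (n+1).
C(38, 19) = 35345263800
C(19) = 35345263800 / 20 = 1767263190


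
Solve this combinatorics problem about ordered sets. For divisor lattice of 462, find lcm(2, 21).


In a divisor lattice, join = lcm (least common multiple).
Compute lcm iteratively: start with first element, then lcm(current, next).
Elements: [2, 21]
lcm(2,21) = 42
Final lcm = 42


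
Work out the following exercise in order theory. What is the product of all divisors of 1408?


Divisors of 1408: [1, 2, 4, 8, 11, 16, 22, 32, 44, 64, 88, 128, 176, 352, 704, 1408]
Product = n^(d(n)/2) = 1408^(16/2)
Product = 15446185225522503919599616


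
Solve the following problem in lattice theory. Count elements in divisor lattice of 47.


Divisors of 47: [1, 47]
Count: 2


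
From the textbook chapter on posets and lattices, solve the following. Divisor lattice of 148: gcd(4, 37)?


Meet=gcd.
gcd(4,37)=1


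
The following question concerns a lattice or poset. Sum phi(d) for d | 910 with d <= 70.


Divisors of 910 up to 70: [1, 2, 5, 7, 10, 13, 14, 26, 35, 65, 70]
phi values: [1, 1, 4, 6, 4, 12, 6, 12, 24, 48, 24]
Sum = 142


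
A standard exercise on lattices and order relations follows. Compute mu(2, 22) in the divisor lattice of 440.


In a divisor lattice, mu(a,b) = mu(b/a) where mu is the classical Mobius function.
b/a = 22/2 = 11
Prime factorization of 11: primes [11]
11 is squarefree with 1 prime factor(s), so mu(11) = (-1)^1 = -1


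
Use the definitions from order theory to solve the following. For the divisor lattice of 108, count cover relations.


A cover relation a -< b holds when a < b with no c strictly between.
Cover relations:
  1 -< 2
  1 -< 3
  2 -< 4
  2 -< 6
  3 -< 6
  3 -< 9
  4 -< 12
  6 -< 12
  ...9 more
Total: 17


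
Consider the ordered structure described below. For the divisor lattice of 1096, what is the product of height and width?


Height = length of longest chain minus 1; width = size of largest antichain.
A maximum chain: 1 | 137 | 274 | 548 | 1096  (height 4).
A maximum antichain: {2, 137}  (width 2).
Product = 4 * 2 = 8


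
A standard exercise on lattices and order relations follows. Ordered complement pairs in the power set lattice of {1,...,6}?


Complement pair (a,b): a meet b = bottom, a join b = top.
Here: A intersect B = {} and A union B = {1,...,6}.
Pairs found: ({},{1,2,3,4,5,6}), ({1},{2,3,4,5,6}), ({2},{1,3,4,5,6}), ({3},{1,2,4,5,6}), ... (60 more)
Total ordered pairs: 64


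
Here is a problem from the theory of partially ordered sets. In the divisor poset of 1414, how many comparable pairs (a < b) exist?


A comparable pair {a,b} has a < b or b < a in the order.
Count unordered pairs where one element is strictly below the other.
Examples: {1,2}, {1,7}, {1,14}, {1,101}, ...
Total comparable pairs: 19


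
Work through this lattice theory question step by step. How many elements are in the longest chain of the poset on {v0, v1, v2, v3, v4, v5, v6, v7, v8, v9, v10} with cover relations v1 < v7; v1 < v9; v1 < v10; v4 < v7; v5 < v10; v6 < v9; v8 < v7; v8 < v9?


A chain is a totally ordered subset; we count the number of elements in a maximum chain.
Compute, for each element x, the size of the longest chain ending at x:
  v0: 1
  v1: 1
  v2: 1
  v3: 1
  v4: 1
  v5: 1
  ...
A maximum chain: v1 < v7
Number of elements in the longest chain: 2


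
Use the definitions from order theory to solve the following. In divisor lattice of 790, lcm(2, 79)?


Join=lcm.
gcd(2,79)=1
lcm=158


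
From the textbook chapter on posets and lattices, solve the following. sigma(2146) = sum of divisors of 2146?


sigma(n) = sum of divisors.
Divisors of 2146: [1, 2, 29, 37, 58, 74, 1073, 2146]
Sum = 3420


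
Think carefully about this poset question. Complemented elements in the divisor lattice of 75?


An element a is complemented if some b has a meet b = bottom, a join b = top.
a is complemented iff gcd(a, n/a)=1, i.e. a is a unitary divisor of 75.
Complemented elements: 1, 3, 25, 75
Count: 4


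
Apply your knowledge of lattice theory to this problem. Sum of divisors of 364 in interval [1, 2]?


Interval [1,2] in divisors of 364: [1, 2]
Sum = 3


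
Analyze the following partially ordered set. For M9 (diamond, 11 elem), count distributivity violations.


Distributive law: a ^ (b v c) = (a ^ b) v (a ^ c).
Check all 11^3 = 1331 ordered triples (a,b,c).
  e.g. a=a1, b=a2, c=a3: lhs=a1 != rhs=0
  e.g. a=a1, b=a2, c=a4: lhs=a1 != rhs=0
Total violating triples: 504


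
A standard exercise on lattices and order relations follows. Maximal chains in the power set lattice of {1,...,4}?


A maximal chain goes from the minimum element to a maximal element via cover relations.
Counting all min-to-max paths in the cover graph.
Total maximal chains: 24


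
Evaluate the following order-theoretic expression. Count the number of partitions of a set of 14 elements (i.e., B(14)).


B(n) = number of set partitions of an n-element set.
B(n) satisfies the recurrence: B(n+1) = sum_k C(n,k)*B(k).
B(14) = 190899322


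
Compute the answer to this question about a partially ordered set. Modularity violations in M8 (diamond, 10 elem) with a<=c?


Modular law: if a <= c then a v (b ^ c) = (a v b) ^ c.
Check all triples (a,b,c) with a <= c among 10 elements.
This lattice is modular (diamonds M_m and their chain-products are modular).
Total violating triples: 0


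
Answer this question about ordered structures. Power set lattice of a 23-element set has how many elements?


Power set = 2^n.
2^23 = 8388608


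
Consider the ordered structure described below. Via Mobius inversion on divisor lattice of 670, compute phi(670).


phi(n) = n * prod_{p|n} (1 - 1/p).
Prime divisors of 670: [2, 5, 67]
phi(670) = 670 * (1 - 1/2) * (1 - 1/5) * (1 - 1/67)
phi(670) = 264


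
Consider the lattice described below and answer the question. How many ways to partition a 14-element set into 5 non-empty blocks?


S(n,k) = k*S(n-1,k) + S(n-1,k-1).
S(13,5) = 7508501, S(13,4) = 2532530
S(14,5) = 5*7508501 + 2532530 = 37542505 + 2532530
S(14,5) = 40075035


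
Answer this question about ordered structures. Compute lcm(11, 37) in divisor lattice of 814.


In a divisor lattice, join = lcm (least common multiple).
gcd(11,37) = 1
lcm(11,37) = 11*37/gcd = 407/1 = 407


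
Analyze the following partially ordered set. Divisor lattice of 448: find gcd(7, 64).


In a divisor lattice, meet = gcd (greatest common divisor).
By Euclidean algorithm or factoring: gcd(7,64) = 1


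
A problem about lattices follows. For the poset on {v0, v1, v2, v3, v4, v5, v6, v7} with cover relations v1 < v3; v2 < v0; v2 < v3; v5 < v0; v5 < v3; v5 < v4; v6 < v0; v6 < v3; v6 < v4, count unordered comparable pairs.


A comparable pair {a,b} has a < b or b < a in the order.
Count unordered pairs where one element is strictly below the other.
Examples: {v0,v2}, {v0,v5}, {v0,v6}, {v1,v3}, ...
Total comparable pairs: 9


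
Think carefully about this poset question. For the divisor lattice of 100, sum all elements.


sigma(n) = sum of divisors.
Divisors of 100: [1, 2, 4, 5, 10, 20, 25, 50, 100]
Sum = 217


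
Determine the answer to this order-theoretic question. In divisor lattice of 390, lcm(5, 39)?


Join=lcm.
gcd(5,39)=1
lcm=195


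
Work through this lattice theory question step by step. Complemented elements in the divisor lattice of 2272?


An element a is complemented if some b has a meet b = bottom, a join b = top.
a is complemented iff gcd(a, n/a)=1, i.e. a is a unitary divisor of 2272.
Complemented elements: 1, 32, 71, 2272
Count: 4


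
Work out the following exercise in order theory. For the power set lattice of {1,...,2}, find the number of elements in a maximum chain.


A chain is a totally ordered subset; we count the number of elements in a maximum chain.
Compute, for each element x, the size of the longest chain ending at x:
  {}: 1
  {1}: 2
  {2}: 2
  {1,2}: 3
A maximum chain: {} < {1} < {1,2}
Number of elements in the longest chain: 3


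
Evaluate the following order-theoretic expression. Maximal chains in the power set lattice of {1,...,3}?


A maximal chain goes from the minimum element to a maximal element via cover relations.
Counting all min-to-max paths in the cover graph.
Total maximal chains: 6


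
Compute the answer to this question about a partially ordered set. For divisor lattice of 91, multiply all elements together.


Divisors of 91: [1, 7, 13, 91]
Product = n^(d(n)/2) = 91^(4/2)
Product = 8281


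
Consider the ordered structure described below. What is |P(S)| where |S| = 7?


Power set = 2^n.
2^7 = 128


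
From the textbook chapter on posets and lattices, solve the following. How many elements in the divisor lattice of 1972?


Divisors of 1972: [1, 2, 4, 17, 29, 34, 58, 68, 116, 493, 986, 1972]
Count: 12


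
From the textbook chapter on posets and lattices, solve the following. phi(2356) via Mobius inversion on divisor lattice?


phi(n) = n * prod_{p|n} (1 - 1/p).
Prime divisors of 2356: [2, 19, 31]
phi(2356) = 2356 * (1 - 1/2) * (1 - 1/19) * (1 - 1/31)
phi(2356) = 1080


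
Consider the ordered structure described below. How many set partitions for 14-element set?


B(n) = number of set partitions of an n-element set.
B(n) satisfies the recurrence: B(n+1) = sum_k C(n,k)*B(k).
B(14) = 190899322


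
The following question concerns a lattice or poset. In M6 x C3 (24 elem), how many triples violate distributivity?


Distributive law: a ^ (b v c) = (a ^ b) v (a ^ c).
Check all 24^3 = 13824 ordered triples (a,b,c).
  e.g. a=(a1,0), b=(a2,0), c=(a3,0): lhs=(a1,0) != rhs=(0,0)
  e.g. a=(a1,0), b=(a2,0), c=(a3,1): lhs=(a1,0) != rhs=(0,0)
Total violating triples: 3240


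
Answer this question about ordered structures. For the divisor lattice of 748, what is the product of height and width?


Height = length of longest chain minus 1; width = size of largest antichain.
A maximum chain: 1 | 17 | 187 | 374 | 748  (height 4).
A maximum antichain: {4, 22, 34, 187}  (width 4).
Product = 4 * 4 = 16


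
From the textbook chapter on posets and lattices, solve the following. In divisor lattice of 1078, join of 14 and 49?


In a divisor lattice, join = lcm (least common multiple).
gcd(14,49) = 7
lcm(14,49) = 14*49/gcd = 686/7 = 98


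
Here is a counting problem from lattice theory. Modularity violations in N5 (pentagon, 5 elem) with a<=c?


Modular law: if a <= c then a v (b ^ c) = (a v b) ^ c.
Check all triples (a,b,c) with a <= c among 5 elements.
  e.g. a=a, b=c, c=b: lhs=a != rhs=b
Total violating triples: 1


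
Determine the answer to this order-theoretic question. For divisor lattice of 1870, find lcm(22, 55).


In a divisor lattice, join = lcm (least common multiple).
Compute lcm iteratively: start with first element, then lcm(current, next).
Elements: [22, 55]
lcm(22,55) = 110
Final lcm = 110


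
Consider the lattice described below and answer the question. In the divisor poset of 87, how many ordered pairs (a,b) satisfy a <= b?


The order relation is {(a,b) : a <= b}, reflexive so it includes (a,a).
Examples: (1,1), (1,29), (1,3), (1,87), (29,29), ...
Total ordered pairs: 9


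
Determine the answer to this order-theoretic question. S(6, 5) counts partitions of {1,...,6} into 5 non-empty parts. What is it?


S(n,k) = k*S(n-1,k) + S(n-1,k-1).
S(5,5) = 1, S(5,4) = 10
S(6,5) = 5*1 + 10 = 5 + 10
S(6,5) = 15


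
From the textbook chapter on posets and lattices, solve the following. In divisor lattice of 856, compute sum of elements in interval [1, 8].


Interval [1,8] in divisors of 856: [1, 2, 4, 8]
Sum = 15


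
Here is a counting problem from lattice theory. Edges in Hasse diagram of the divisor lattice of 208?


A cover relation a -< b holds when a < b with no c strictly between.
Cover relations:
  1 -< 2
  1 -< 13
  2 -< 4
  2 -< 26
  4 -< 8
  4 -< 52
  8 -< 16
  8 -< 104
  ...5 more
Total: 13


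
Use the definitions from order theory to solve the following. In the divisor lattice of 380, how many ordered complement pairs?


Complement pair (a,b): a meet b = bottom, a join b = top.
Here: gcd(a,b)=1 and lcm(a,b)=380, i.e. a*b=380 with a,b coprime.
Pairs found: (1,380), (4,95), (5,76), (19,20), ... (4 more)
Total ordered pairs: 8


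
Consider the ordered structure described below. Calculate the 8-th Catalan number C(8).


C(n) = C(2n, n) / (n+1).
C(16, 8) = 12870
C(8) = 12870 / 9 = 1430


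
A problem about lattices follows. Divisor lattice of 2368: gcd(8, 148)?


Meet=gcd.
gcd(8,148)=4


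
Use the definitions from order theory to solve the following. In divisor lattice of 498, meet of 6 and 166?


In a divisor lattice, meet = gcd (greatest common divisor).
By Euclidean algorithm or factoring: gcd(6,166) = 2


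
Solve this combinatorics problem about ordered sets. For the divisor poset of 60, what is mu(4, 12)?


In a divisor lattice, mu(a,b) = mu(b/a) where mu is the classical Mobius function.
b/a = 12/4 = 3
Prime factorization of 3: primes [3]
3 is squarefree with 1 prime factor(s), so mu(3) = (-1)^1 = -1


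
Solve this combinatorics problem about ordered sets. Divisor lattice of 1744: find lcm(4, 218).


In a divisor lattice, join = lcm (least common multiple).
gcd(4,218) = 2
lcm(4,218) = 4*218/gcd = 872/2 = 436


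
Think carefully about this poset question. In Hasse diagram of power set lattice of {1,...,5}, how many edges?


A cover relation a -< b holds when a < b with no c strictly between.
Cover relations:
  {} -< {1}
  {} -< {2}
  {} -< {3}
  {} -< {4}
  {} -< {5}
  {1} -< {1,2}
  {1} -< {1,3}
  {1} -< {1,4}
  ...72 more
Total: 80


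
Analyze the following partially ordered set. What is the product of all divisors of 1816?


Divisors of 1816: [1, 2, 4, 8, 227, 454, 908, 1816]
Product = n^(d(n)/2) = 1816^(8/2)
Product = 10875854196736


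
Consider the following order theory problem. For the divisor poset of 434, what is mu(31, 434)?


In a divisor lattice, mu(a,b) = mu(b/a) where mu is the classical Mobius function.
b/a = 434/31 = 14
Prime factorization of 14: primes [2, 7]
14 is squarefree with 2 prime factor(s), so mu(14) = (-1)^2 = 1


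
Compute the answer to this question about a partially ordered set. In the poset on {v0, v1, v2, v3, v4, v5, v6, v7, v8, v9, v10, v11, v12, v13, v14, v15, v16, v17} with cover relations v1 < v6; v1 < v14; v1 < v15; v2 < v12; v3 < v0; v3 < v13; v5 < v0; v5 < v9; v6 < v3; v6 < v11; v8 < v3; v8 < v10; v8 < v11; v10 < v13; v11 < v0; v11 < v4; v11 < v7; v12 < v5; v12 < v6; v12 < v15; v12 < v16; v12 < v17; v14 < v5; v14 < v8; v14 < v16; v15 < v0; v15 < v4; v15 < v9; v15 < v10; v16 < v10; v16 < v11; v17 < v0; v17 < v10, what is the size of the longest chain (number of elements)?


A chain is a totally ordered subset; we count the number of elements in a maximum chain.
Compute, for each element x, the size of the longest chain ending at x:
  v1: 1
  v2: 1
  v12: 2
  v14: 2
  v8: 3
  v17: 3
  ...
A maximum chain: v2 < v12 < v6 < v3 < v0
Number of elements in the longest chain: 5


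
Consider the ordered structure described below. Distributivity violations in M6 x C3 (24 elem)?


Distributive law: a ^ (b v c) = (a ^ b) v (a ^ c).
Check all 24^3 = 13824 ordered triples (a,b,c).
  e.g. a=(a1,0), b=(a2,0), c=(a3,0): lhs=(a1,0) != rhs=(0,0)
  e.g. a=(a1,0), b=(a2,0), c=(a3,1): lhs=(a1,0) != rhs=(0,0)
Total violating triples: 3240


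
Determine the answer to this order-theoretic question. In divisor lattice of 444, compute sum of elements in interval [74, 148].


Interval [74,148] in divisors of 444: [74, 148]
Sum = 222


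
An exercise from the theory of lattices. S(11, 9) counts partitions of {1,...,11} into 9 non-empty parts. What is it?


S(n,k) = k*S(n-1,k) + S(n-1,k-1).
S(10,9) = 45, S(10,8) = 750
S(11,9) = 9*45 + 750 = 405 + 750
S(11,9) = 1155


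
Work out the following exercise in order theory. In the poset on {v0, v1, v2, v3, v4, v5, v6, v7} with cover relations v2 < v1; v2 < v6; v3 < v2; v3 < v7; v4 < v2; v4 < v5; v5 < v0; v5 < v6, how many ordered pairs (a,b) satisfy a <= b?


The order relation is {(a,b) : a <= b}, reflexive so it includes (a,a).
Examples: (v0,v0), (v1,v1), (v2,v1), (v2,v2), (v2,v6), ...
Total ordered pairs: 21


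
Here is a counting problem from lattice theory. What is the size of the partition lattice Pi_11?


B(n) = number of set partitions of an n-element set.
B(n) satisfies the recurrence: B(n+1) = sum_k C(n,k)*B(k).
B(11) = 678570


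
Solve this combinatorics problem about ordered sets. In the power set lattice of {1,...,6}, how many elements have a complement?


An element a is complemented if some b has a meet b = bottom, a join b = top.
every subset A has complement S\A, so all elements are complemented.
Complemented elements: {}, {1}, {2}, {3}, {4}, {5}, ... (58 more)
Count: 64


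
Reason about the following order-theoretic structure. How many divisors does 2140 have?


Divisors of 2140: [1, 2, 4, 5, 10, 20, 107, 214, 428, 535, 1070, 2140]
Count: 12


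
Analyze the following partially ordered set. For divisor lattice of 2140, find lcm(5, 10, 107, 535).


In a divisor lattice, join = lcm (least common multiple).
Compute lcm iteratively: start with first element, then lcm(current, next).
Elements: [5, 10, 107, 535]
lcm(5,10) = 10
lcm(10,107) = 1070
lcm(1070,535) = 1070
Final lcm = 1070


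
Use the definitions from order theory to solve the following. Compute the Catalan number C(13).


C(n) = C(2n, n) / (n+1).
C(26, 13) = 10400600
C(13) = 10400600 / 14 = 742900


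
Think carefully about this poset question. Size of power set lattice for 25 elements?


Power set = 2^n.
2^25 = 33554432


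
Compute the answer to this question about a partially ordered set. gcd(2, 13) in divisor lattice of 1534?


Meet=gcd.
gcd(2,13)=1


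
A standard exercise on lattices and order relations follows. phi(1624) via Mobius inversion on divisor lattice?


phi(n) = n * prod_{p|n} (1 - 1/p).
Prime divisors of 1624: [2, 7, 29]
phi(1624) = 1624 * (1 - 1/2) * (1 - 1/7) * (1 - 1/29)
phi(1624) = 672


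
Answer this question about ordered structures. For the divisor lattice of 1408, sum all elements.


sigma(n) = sum of divisors.
Divisors of 1408: [1, 2, 4, 8, 11, 16, 22, 32, 44, 64, 88, 128, 176, 352, 704, 1408]
Sum = 3060


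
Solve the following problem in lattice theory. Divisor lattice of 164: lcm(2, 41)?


Join=lcm.
gcd(2,41)=1
lcm=82


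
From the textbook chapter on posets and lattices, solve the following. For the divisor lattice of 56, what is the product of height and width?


Height = length of longest chain minus 1; width = size of largest antichain.
A maximum chain: 1 | 7 | 14 | 28 | 56  (height 4).
A maximum antichain: {2, 7}  (width 2).
Product = 4 * 2 = 8


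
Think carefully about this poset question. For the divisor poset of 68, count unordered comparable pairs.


A comparable pair {a,b} has a < b or b < a in the order.
Count unordered pairs where one element is strictly below the other.
Examples: {1,2}, {1,4}, {1,17}, {1,34}, ...
Total comparable pairs: 12


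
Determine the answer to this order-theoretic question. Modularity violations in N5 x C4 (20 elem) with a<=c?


Modular law: if a <= c then a v (b ^ c) = (a v b) ^ c.
Check all triples (a,b,c) with a <= c among 20 elements.
  e.g. a=(a,0), b=(c,0), c=(b,0): lhs=(a,0) != rhs=(b,0)
  e.g. a=(a,0), b=(c,1), c=(b,0): lhs=(a,0) != rhs=(b,0)
Total violating triples: 40


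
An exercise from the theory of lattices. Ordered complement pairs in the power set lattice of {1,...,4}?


Complement pair (a,b): a meet b = bottom, a join b = top.
Here: A intersect B = {} and A union B = {1,...,4}.
Pairs found: ({},{1,2,3,4}), ({1},{2,3,4}), ({2},{1,3,4}), ({3},{1,2,4}), ... (12 more)
Total ordered pairs: 16


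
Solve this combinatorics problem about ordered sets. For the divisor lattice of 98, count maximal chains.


A maximal chain goes from the minimum element to a maximal element via cover relations.
Counting all min-to-max paths in the cover graph.
Total maximal chains: 3


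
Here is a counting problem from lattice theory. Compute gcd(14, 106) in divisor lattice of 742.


In a divisor lattice, meet = gcd (greatest common divisor).
By Euclidean algorithm or factoring: gcd(14,106) = 2


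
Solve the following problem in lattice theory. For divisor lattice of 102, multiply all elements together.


Divisors of 102: [1, 2, 3, 6, 17, 34, 51, 102]
Product = n^(d(n)/2) = 102^(8/2)
Product = 108243216


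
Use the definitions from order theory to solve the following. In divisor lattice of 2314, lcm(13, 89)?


Join=lcm.
gcd(13,89)=1
lcm=1157
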